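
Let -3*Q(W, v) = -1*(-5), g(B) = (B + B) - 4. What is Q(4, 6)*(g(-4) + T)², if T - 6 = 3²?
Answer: -15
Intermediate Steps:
g(B) = -4 + 2*B (g(B) = 2*B - 4 = -4 + 2*B)
T = 15 (T = 6 + 3² = 6 + 9 = 15)
Q(W, v) = -5/3 (Q(W, v) = -(-1)*(-5)/3 = -⅓*5 = -5/3)
Q(4, 6)*(g(-4) + T)² = -5*((-4 + 2*(-4)) + 15)²/3 = -5*((-4 - 8) + 15)²/3 = -5*(-12 + 15)²/3 = -5/3*3² = -5/3*9 = -15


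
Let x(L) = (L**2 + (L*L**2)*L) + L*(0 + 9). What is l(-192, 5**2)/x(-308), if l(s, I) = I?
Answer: 25/8999270588 ≈ 2.7780e-9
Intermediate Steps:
x(L) = L**2 + L**4 + 9*L (x(L) = (L**2 + L**3*L) + L*9 = (L**2 + L**4) + 9*L = L**2 + L**4 + 9*L)
l(-192, 5**2)/x(-308) = 5**2/((-308*(9 - 308 + (-308)**3))) = 25/((-308*(9 - 308 - 29218112))) = 25/((-308*(-29218411))) = 25/8999270588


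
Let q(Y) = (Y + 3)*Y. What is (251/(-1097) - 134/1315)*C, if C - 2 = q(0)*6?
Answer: -954126/1442555 ≈ -0.66141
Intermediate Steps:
q(Y) = Y*(3 + Y) (q(Y) = (3 + Y)*Y = Y*(3 + Y))
C = 2 (C = 2 + (0*(3 + 0))*6 = 2 + (0*3)*6 = 2 + 0*6 = 2 + 0 = 2)
(251/(-1097) - 134/1315)*C = (251/(-1097) - 134/1315)*2 = (251*(-1/1097) - 134*1/1315)*2 = (-251/1097 - 134/1315)*2 = -477063/1442555*2 = -954126/1442555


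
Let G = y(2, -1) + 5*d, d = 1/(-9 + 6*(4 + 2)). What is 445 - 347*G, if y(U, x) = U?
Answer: -8458/27 ≈ -313.26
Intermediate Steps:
d = 1/27 (d = 1/(-9 + 6*6) = 1/(-9 + 36) = 1/27 ≈ 0.037037)
G = 59/27 (G = 2 + 5*(1/27) = 2 + 5/27 = 59/27 ≈ 2.1852)
445 - 347*G = 445 - 347*59/27 = 445 - 20473/27 = -8458/27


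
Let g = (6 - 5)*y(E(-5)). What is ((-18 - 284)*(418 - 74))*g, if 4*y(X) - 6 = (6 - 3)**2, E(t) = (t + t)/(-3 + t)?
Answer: -389580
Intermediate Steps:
E(t) = 2*t/(-3 + t) (E(t) = (2*t)/(-3 + t) = 2*t/(-3 + t))
y(X) = 15/4 (y(X) = 3/2 + (6 - 3)**2/4 = 3/2 + (1/4)*3**2 = 3/2 + (1/4)*9 = 3/2 + 9/4 = 15/4)
g = 15/4 (g = (6 - 5)*(15/4) = 1*(15/4) = 15/4 ≈ 3.7500)
((-18 - 284)*(418 - 74))*g = ((-18 - 284)*(418 - 74))*(15/4) = -302*344*(15/4) = -103888*15/4 = -389580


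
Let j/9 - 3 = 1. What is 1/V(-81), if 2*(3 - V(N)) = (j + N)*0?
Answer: ⅓ ≈ 0.33333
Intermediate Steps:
j = 36 (j = 27 + 9*1 = 27 + 9 = 36)
V(N) = 3 (V(N) = 3 - (36 + N)*0/2 = 3 - ½*0 = 3 + 0 = 3)
1/V(-81) = 1/3 = ⅓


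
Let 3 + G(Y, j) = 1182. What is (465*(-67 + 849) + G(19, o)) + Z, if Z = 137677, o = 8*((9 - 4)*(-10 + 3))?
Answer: 502486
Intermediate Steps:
o = -280 (o = 8*(5*(-7)) = 8*(-35) = -280)
G(Y, j) = 1179 (G(Y, j) = -3 + 1182 = 1179)
(465*(-67 + 849) + G(19, o)) + Z = (465*(-67 + 849) + 1179) + 137677 = (465*782 + 1179) + 137677 = (363630 + 1179) + 137677 = 364809 + 137677 = 502486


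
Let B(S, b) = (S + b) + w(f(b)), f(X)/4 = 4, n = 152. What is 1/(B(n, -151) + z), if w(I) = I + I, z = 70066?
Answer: 1/70099 ≈ 1.4266e-5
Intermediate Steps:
f(X) = 16 (f(X) = 4*4 = 16)
w(I) = 2*I
B(S, b) = 32 + S + b (B(S, b) = (S + b) + 2*16 = (S + b) + 32 = 32 + S + b)
1/(B(n, -151) + z) = 1/((32 + 152 - 151) + 70066) = 1/(33 + 70066) = 1/70099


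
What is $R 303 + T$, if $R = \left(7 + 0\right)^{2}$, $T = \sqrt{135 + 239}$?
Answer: $14847 + \sqrt{374} \approx 14866.0$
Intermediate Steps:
$T = \sqrt{374} \approx 19.339$
$R = 49$ ($R = 7^{2} = 49$)
$R 303 + T = 49 \cdot 303 + \sqrt{374} = 14847 + \sqrt{374}$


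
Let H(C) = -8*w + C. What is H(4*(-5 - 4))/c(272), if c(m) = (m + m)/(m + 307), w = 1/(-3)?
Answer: -4825/136 ≈ -35.478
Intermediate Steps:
w = -1/3 ≈ -0.33333
c(m) = 2*m/(307 + m) (c(m) = (2*m)/(307 + m) = 2*m/(307 + m))
H(C) = 8/3 + C (H(C) = -8*(-1/3) + C = 8/3 + C)
H(4*(-5 - 4))/c(272) = (8/3 + 4*(-5 - 4))/((2*272/(307 + 272))) = (8/3 + 4*(-9))/((2*272/579)) = (8/3 - 36)/((2*272*(1/579))) = -100/(3*544/579) = -100/3*579/544 = -4825/136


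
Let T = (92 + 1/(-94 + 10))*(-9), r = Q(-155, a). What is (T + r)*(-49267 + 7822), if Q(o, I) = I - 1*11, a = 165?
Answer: 782025705/28 ≈ 2.7929e+7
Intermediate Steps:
Q(o, I) = -11 + I (Q(o, I) = I - 11 = -11 + I)
r = 154 (r = -11 + 165 = 154)
T = -23181/28 (T = (92 + 1/(-84))*(-9) = (92 - 1/84)*(-9) = (7727/84)*(-9) = -23181/28 ≈ -827.89)
(T + r)*(-49267 + 7822) = (-23181/28 + 154)*(-49267 + 7822) = -18869/28*(-41445) = 782025705/28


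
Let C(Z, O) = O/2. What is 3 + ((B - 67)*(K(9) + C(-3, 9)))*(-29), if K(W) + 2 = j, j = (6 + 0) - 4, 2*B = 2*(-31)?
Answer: 12792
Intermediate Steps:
B = -31 (B = (2*(-31))/2 = (½)*(-62) = -31)
C(Z, O) = O/2 (C(Z, O) = O*(½) = O/2)
j = 2 (j = 6 - 4 = 2)
K(W) = 0 (K(W) = -2 + 2 = 0)
3 + ((B - 67)*(K(9) + C(-3, 9)))*(-29) = 3 + ((-31 - 67)*(0 + (½)*9))*(-29) = 3 - 98*(0 + 9/2)*(-29) = 3 - 98*9/2*(-29) = 3 - 441*(-29) = 3 + 12789 = 12792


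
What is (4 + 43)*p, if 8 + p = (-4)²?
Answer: 376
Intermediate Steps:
p = 8 (p = -8 + (-4)² = -8 + 16 = 8)
(4 + 43)*p = (4 + 43)*8 = 47*8 = 376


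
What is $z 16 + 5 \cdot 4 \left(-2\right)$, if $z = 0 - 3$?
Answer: $-88$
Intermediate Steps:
$z = -3$
$z 16 + 5 \cdot 4 \left(-2\right) = \left(-3\right) 16 + 5 \cdot 4 \left(-2\right) = -48 + 20 \left(-2\right) = -48 - 40 = -88$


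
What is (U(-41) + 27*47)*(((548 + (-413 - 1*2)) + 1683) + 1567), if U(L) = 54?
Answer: 4475709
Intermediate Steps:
(U(-41) + 27*47)*(((548 + (-413 - 1*2)) + 1683) + 1567) = (54 + 27*47)*(((548 + (-413 - 1*2)) + 1683) + 1567) = (54 + 1269)*(((548 + (-413 - 2)) + 1683) + 1567) = 1323*(((548 - 415) + 1683) + 1567) = 1323*((133 + 1683) + 1567) = 1323*(1816 + 1567) = 1323*3383 = 4475709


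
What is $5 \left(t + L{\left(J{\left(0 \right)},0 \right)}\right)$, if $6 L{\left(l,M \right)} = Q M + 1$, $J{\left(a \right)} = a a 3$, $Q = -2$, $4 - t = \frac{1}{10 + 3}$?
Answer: $\frac{1595}{78} \approx 20.449$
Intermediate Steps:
$t = \frac{51}{13}$ ($t = 4 - \frac{1}{10 + 3} = 4 - \frac{1}{13} = \frac{51}{13} \approx 3.9231$)
$J{\left(a \right)} = 3 a^{2}$ ($J{\left(a \right)} = a^{2} \cdot 3 = 3 a^{2}$)
$L{\left(l,M \right)} = \frac{1}{6} - \frac{M}{3}$ ($L{\left(l,M \right)} = \frac{- 2 M + 1}{6} = \frac{1 - 2 M}{6} = \frac{1}{6} - \frac{M}{3}$)
$5 \left(t + L{\left(J{\left(0 \right)},0 \right)}\right) = 5 \left(\frac{51}{13} + \left(\frac{1}{6} - 0\right)\right) = 5 \left(\frac{51}{13} + \left(\frac{1}{6} + 0\right)\right) = 5 \left(\frac{51}{13} + \frac{1}{6}\right) = 5 \cdot \frac{319}{78} = \frac{1595}{78}$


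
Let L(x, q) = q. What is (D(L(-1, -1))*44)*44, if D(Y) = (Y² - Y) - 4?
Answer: -3872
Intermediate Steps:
D(Y) = -4 + Y² - Y
(D(L(-1, -1))*44)*44 = ((-4 + (-1)² - 1*(-1))*44)*44 = ((-4 + 1 + 1)*44)*44 = -2*44*44 = -88*44 = -3872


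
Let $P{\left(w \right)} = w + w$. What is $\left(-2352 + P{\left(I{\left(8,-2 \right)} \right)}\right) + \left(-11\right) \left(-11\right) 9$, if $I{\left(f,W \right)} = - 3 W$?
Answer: $-1251$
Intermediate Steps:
$P{\left(w \right)} = 2 w$
$\left(-2352 + P{\left(I{\left(8,-2 \right)} \right)}\right) + \left(-11\right) \left(-11\right) 9 = \left(-2352 + 2 \left(\left(-3\right) \left(-2\right)\right)\right) + \left(-11\right) \left(-11\right) 9 = \left(-2352 + 2 \cdot 6\right) + 121 \cdot 9 = \left(-2352 + 12\right) + 1089 = -2340 + 1089 = -1251$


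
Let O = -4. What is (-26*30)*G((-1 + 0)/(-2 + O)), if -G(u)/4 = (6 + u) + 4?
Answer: 31720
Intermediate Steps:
G(u) = -40 - 4*u (G(u) = -4*((6 + u) + 4) = -4*(10 + u) = -40 - 4*u)
(-26*30)*G((-1 + 0)/(-2 + O)) = (-26*30)*(-40 - 4*(-1 + 0)/(-2 - 4)) = -780*(-40 - (-4)/(-6)) = -780*(-40 - (-4)*(-1)/6) = -780*(-40 - 4*⅙) = -780*(-40 - ⅔) = -780*(-122/3) = 31720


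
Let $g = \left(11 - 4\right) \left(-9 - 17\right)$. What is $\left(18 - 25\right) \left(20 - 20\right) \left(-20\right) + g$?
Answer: $-182$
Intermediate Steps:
$g = -182$ ($g = 7 \left(-26\right) = -182$)
$\left(18 - 25\right) \left(20 - 20\right) \left(-20\right) + g = \left(18 - 25\right) \left(20 - 20\right) \left(-20\right) - 182 = \left(-7\right) 0 \left(-20\right) - 182 = 0 \left(-20\right) - 182 = 0 - 182 = -182$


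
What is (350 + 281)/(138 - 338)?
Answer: -631/200 ≈ -3.1550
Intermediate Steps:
(350 + 281)/(138 - 338) = 631/(-200) = 631*(-1/200) = -631/200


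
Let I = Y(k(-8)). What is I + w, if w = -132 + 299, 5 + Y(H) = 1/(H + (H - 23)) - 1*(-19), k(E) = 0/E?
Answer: 4162/23 ≈ 180.96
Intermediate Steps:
k(E) = 0
Y(H) = 14 + 1/(-23 + 2*H) (Y(H) = -5 + (1/(H + (H - 23)) - 1*(-19)) = -5 + (1/(H + (-23 + H)) + 19) = -5 + (1/(-23 + 2*H) + 19) = -5 + (19 + 1/(-23 + 2*H)) = 14 + 1/(-23 + 2*H))
I = 321/23 (I = (-321 + 28*0)/(-23 + 2*0) = (-321 + 0)/(-23 + 0) = -321/(-23) = -1/23*(-321) = 321/23 ≈ 13.957)
w = 167
I + w = 321/23 + 167 = 4162/23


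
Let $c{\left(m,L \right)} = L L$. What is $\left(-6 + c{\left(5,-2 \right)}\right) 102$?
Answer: $-204$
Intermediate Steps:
$c{\left(m,L \right)} = L^{2}$
$\left(-6 + c{\left(5,-2 \right)}\right) 102 = \left(-6 + \left(-2\right)^{2}\right) 102 = \left(-6 + 4\right) 102 = \left(-2\right) 102 = -204$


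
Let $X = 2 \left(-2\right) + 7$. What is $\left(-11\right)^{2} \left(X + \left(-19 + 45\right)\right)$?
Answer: $3509$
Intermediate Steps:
$X = 3$ ($X = -4 + 7 = 3$)
$\left(-11\right)^{2} \left(X + \left(-19 + 45\right)\right) = \left(-11\right)^{2} \left(3 + \left(-19 + 45\right)\right) = 121 \left(3 + 26\right) = 121 \cdot 29 = 3509$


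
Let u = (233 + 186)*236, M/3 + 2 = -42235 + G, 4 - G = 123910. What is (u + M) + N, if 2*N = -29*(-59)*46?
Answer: -360192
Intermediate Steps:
G = -123906 (G = 4 - 1*123910 = 4 - 123910 = -123906)
M = -498429 (M = -6 + 3*(-42235 - 123906) = -6 + 3*(-166141) = -6 - 498423 = -498429)
N = 39353 (N = (-29*(-59)*46)/2 = (1711*46)/2 = (½)*78706 = 39353)
u = 98884 (u = 419*236 = 98884)
(u + M) + N = (98884 - 498429) + 39353 = -399545 + 39353 = -360192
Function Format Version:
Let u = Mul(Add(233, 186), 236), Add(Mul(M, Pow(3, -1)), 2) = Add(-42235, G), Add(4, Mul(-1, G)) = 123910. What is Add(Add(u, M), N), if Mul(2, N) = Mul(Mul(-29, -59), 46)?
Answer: -360192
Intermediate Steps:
G = -123906 (G = Add(4, Mul(-1, 123910)) = Add(4, -123910) = -123906)
M = -498429 (M = Add(-6, Mul(3, Add(-42235, -123906))) = Add(-6, Mul(3, -166141)) = Add(-6, -498423) = -498429)
N = 39353 (N = Mul(Rational(1, 2), Mul(Mul(-29, -59), 46)) = Mul(Rational(1, 2), Mul(1711, 46)) = Mul(Rational(1, 2), 78706) = 39353)
u = 98884 (u = Mul(419, 236) = 98884)
Add(Add(u, M), N) = Add(Add(98884, -498429), 39353) = Add(-399545, 39353) = -360192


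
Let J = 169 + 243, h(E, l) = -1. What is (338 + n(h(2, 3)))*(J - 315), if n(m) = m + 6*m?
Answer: 32107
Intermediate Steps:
n(m) = 7*m
J = 412
(338 + n(h(2, 3)))*(J - 315) = (338 + 7*(-1))*(412 - 315) = (338 - 7)*97 = 331*97 = 32107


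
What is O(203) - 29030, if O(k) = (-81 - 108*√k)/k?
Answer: -5893171/203 - 108*√203/203 ≈ -29038.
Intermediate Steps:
O(k) = (-81 - 108*√k)/k
O(203) - 29030 = (-108*√203/203 - 81/203) - 29030 = (-81/203 - 108*√203/203) - 29030 = -5893171/203 - 108*√203/203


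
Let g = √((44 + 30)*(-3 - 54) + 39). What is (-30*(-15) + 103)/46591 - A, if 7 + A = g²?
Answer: 195030479/46591 ≈ 4186.0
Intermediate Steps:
g = I*√4179 (g = √(74*(-57) + 39) = √(-4218 + 39) = √(-4179) = I*√4179 ≈ 64.645*I)
A = -4186 (A = -7 + (I*√4179)² = -7 - 4179 = -4186)
(-30*(-15) + 103)/46591 - A = (-30*(-15) + 103)/46591 - 1*(-4186) = (450 + 103)*(1/46591) + 4186 = 553*(1/46591) + 4186 = 553/46591 + 4186 = 195030479/46591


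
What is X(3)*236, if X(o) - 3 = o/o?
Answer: 944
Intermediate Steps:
X(o) = 4 (X(o) = 3 + o/o = 3 + 1 = 4)
X(3)*236 = 4*236 = 944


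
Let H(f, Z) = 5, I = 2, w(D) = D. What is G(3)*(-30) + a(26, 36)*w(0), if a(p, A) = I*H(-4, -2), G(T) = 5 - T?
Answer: -60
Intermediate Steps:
a(p, A) = 10 (a(p, A) = 2*5 = 10)
G(3)*(-30) + a(26, 36)*w(0) = (5 - 1*3)*(-30) + 10*0 = (5 - 3)*(-30) + 0 = 2*(-30) + 0 = -60 + 0 = -60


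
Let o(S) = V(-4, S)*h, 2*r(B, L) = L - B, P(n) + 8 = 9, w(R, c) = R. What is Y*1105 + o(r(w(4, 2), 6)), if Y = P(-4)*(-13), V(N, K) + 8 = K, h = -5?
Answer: -14330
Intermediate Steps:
P(n) = 1 (P(n) = -8 + 9 = 1)
V(N, K) = -8 + K
Y = -13 (Y = 1*(-13) = -13)
r(B, L) = L/2 - B/2 (r(B, L) = (L - B)/2 = L/2 - B/2)
o(S) = 40 - 5*S (o(S) = (-8 + S)*(-5) = 40 - 5*S)
Y*1105 + o(r(w(4, 2), 6)) = -13*1105 + (40 - 5*((½)*6 - ½*4)) = -14365 + (40 - 5*(3 - 2)) = -14365 + (40 - 5*1) = -14365 + (40 - 5) = -14365 + 35 = -14330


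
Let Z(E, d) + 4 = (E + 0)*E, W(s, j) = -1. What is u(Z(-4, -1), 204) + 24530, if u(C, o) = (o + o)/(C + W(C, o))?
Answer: 270238/11 ≈ 24567.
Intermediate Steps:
Z(E, d) = -4 + E² (Z(E, d) = -4 + (E + 0)*E = -4 + E*E = -4 + E²)
u(C, o) = 2*o/(-1 + C) (u(C, o) = (o + o)/(C - 1) = (2*o)/(-1 + C) = 2*o/(-1 + C))
u(Z(-4, -1), 204) + 24530 = 2*204/(-1 + (-4 + (-4)²)) + 24530 = 2*204/(-1 + (-4 + 16)) + 24530 = 2*204/(-1 + 12) + 24530 = 2*204/11 + 24530 = 2*204*(1/11) + 24530 = 408/11 + 24530 = 270238/11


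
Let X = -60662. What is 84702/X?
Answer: -42351/30331 ≈ -1.3963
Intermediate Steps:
84702/X = 84702/(-60662) = 84702*(-1/60662) = -42351/30331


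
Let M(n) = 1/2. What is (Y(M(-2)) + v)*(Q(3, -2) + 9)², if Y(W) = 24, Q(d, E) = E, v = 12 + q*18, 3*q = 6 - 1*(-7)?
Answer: 5586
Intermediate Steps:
q = 13/3 (q = (6 - 1*(-7))/3 = (6 + 7)/3 = (⅓)*13 = 13/3 ≈ 4.3333)
v = 90 (v = 12 + (13/3)*18 = 12 + 78 = 90)
M(n) = ½
(Y(M(-2)) + v)*(Q(3, -2) + 9)² = (24 + 90)*(-2 + 9)² = 114*7² = 114*49 = 5586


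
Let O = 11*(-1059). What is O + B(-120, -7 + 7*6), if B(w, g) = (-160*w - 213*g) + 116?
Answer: 212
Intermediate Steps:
B(w, g) = 116 - 213*g - 160*w (B(w, g) = (-213*g - 160*w) + 116 = 116 - 213*g - 160*w)
O = -11649
O + B(-120, -7 + 7*6) = -11649 + (116 - 213*(-7 + 7*6) - 160*(-120)) = -11649 + (116 - 213*(-7 + 42) + 19200) = -11649 + (116 - 213*35 + 19200) = -11649 + (116 - 7455 + 19200) = -11649 + 11861 = 212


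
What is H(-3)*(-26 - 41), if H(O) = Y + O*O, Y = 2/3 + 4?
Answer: -2747/3 ≈ -915.67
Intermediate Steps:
Y = 14/3 (Y = 2*(⅓) + 4 = ⅔ + 4 = 14/3 ≈ 4.6667)
H(O) = 14/3 + O² (H(O) = 14/3 + O*O = 14/3 + O²)
H(-3)*(-26 - 41) = (14/3 + (-3)²)*(-26 - 41) = (14/3 + 9)*(-67) = (41/3)*(-67) = -2747/3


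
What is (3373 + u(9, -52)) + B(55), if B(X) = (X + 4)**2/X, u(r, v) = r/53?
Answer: 10017283/2915 ≈ 3436.5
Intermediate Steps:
u(r, v) = r/53
B(X) = (4 + X)**2/X
(3373 + u(9, -52)) + B(55) = (3373 + (1/53)*9) + (4 + 55)**2/55 = (3373 + 9/53) + (1/55)*59**2 = 178778/53 + (1/55)*3481 = 178778/53 + 3481/55 = 10017283/2915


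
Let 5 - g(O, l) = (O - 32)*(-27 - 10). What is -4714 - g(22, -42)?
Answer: -4349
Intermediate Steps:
g(O, l) = -1179 + 37*O (g(O, l) = 5 - (O - 32)*(-27 - 10) = 5 - (-32 + O)*(-37) = 5 - (1184 - 37*O) = 5 + (-1184 + 37*O) = -1179 + 37*O)
-4714 - g(22, -42) = -4714 - (-1179 + 37*22) = -4714 - (-1179 + 814) = -4714 - 1*(-365) = -4714 + 365 = -4349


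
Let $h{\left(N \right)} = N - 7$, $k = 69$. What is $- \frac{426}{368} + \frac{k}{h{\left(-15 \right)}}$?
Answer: $- \frac{8691}{2024} \approx -4.294$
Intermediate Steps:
$h{\left(N \right)} = -7 + N$
$- \frac{426}{368} + \frac{k}{h{\left(-15 \right)}} = - \frac{426}{368} + \frac{69}{-7 - 15} = \left(-426\right) \frac{1}{368} + \frac{69}{-22} = - \frac{213}{184} + 69 \left(- \frac{1}{22}\right) = - \frac{213}{184} - \frac{69}{22} = - \frac{8691}{2024}$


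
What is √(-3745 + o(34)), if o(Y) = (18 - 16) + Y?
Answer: I*√3709 ≈ 60.902*I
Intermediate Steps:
o(Y) = 2 + Y
√(-3745 + o(34)) = √(-3745 + (2 + 34)) = √(-3745 + 36) = √(-3709) = I*√3709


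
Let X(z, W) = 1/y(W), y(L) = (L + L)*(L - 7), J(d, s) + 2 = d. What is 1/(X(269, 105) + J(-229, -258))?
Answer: -20580/4753979 ≈ -0.0043290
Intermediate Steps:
J(d, s) = -2 + d
y(L) = 2*L*(-7 + L) (y(L) = (2*L)*(-7 + L) = 2*L*(-7 + L))
X(z, W) = 1/(2*W*(-7 + W))
1/(X(269, 105) + J(-229, -258)) = 1/((1/2)/(105*(-7 + 105)) + (-2 - 229)) = 1/((1/2)*(1/105)/98 - 231) = 1/((1/2)*(1/105)*(1/98) - 231) = 1/(1/20580 - 231) = 1/(-4753979/20580) = -20580/4753979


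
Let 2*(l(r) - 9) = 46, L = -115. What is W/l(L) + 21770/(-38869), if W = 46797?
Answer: 1818255953/1243808 ≈ 1461.8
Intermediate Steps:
l(r) = 32 (l(r) = 9 + (½)*46 = 9 + 23 = 32)
W/l(L) + 21770/(-38869) = 46797/32 + 21770/(-38869) = 46797*(1/32) + 21770*(-1/38869) = 46797/32 - 21770/38869 = 1818255953/1243808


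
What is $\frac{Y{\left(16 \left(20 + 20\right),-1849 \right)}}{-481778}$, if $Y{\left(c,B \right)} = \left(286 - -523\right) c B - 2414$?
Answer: $\frac{478670327}{240889} \approx 1987.1$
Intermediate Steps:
$Y{\left(c,B \right)} = -2414 + 809 B c$ ($Y{\left(c,B \right)} = \left(286 + 523\right) c B - 2414 = 809 c B - 2414 = 809 B c - 2414 = -2414 + 809 B c$)
$\frac{Y{\left(16 \left(20 + 20\right),-1849 \right)}}{-481778} = \frac{-2414 + 809 \left(-1849\right) 16 \left(20 + 20\right)}{-481778} = \left(-2414 + 809 \left(-1849\right) 16 \cdot 40\right) \left(- \frac{1}{481778}\right) = \left(-2414 + 809 \left(-1849\right) 640\right) \left(- \frac{1}{481778}\right) = \left(-2414 - 957338240\right) \left(- \frac{1}{481778}\right) = \left(-957340654\right) \left(- \frac{1}{481778}\right) = \frac{478670327}{240889}$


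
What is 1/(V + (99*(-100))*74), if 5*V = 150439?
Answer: -5/3512561 ≈ -1.4235e-6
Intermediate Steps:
V = 150439/5 (V = (1/5)*150439 = 150439/5 ≈ 30088.)
1/(V + (99*(-100))*74) = 1/(150439/5 + (99*(-100))*74) = 1/(150439/5 - 9900*74) = 1/(150439/5 - 732600) = 1/(-3512561/5) = -5/3512561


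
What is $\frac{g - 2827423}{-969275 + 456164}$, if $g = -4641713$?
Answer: $\frac{2489712}{171037} \approx 14.557$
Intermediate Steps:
$\frac{g - 2827423}{-969275 + 456164} = \frac{-4641713 - 2827423}{-969275 + 456164} = - \frac{7469136}{-513111} = \left(-7469136\right) \left(- \frac{1}{513111}\right) = \frac{2489712}{171037}$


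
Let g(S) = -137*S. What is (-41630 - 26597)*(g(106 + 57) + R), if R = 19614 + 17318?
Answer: -996182427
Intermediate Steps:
R = 36932
(-41630 - 26597)*(g(106 + 57) + R) = (-41630 - 26597)*(-137*(106 + 57) + 36932) = -68227*(-137*163 + 36932) = -68227*(-22331 + 36932) = -68227*14601 = -996182427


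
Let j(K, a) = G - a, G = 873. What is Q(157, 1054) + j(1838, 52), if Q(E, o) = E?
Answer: 978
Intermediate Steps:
j(K, a) = 873 - a
Q(157, 1054) + j(1838, 52) = 157 + (873 - 1*52) = 157 + (873 - 52) = 157 + 821 = 978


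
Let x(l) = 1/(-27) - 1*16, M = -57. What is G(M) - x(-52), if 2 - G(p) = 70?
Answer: -1403/27 ≈ -51.963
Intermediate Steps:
G(p) = -68 (G(p) = 2 - 1*70 = 2 - 70 = -68)
x(l) = -433/27 (x(l) = -1/27 - 16 = -433/27)
G(M) - x(-52) = -68 - 1*(-433/27) = -68 + 433/27 = -1403/27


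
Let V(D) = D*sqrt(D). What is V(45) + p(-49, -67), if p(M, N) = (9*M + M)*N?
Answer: 32830 + 135*sqrt(5) ≈ 33132.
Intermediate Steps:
V(D) = D**(3/2)
p(M, N) = 10*M*N (p(M, N) = (10*M)*N = 10*M*N)
V(45) + p(-49, -67) = 45**(3/2) + 10*(-49)*(-67) = 135*sqrt(5) + 32830 = 32830 + 135*sqrt(5)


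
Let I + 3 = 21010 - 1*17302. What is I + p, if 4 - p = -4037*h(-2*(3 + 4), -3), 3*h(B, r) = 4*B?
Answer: -214945/3 ≈ -71648.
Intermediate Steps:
h(B, r) = 4*B/3 (h(B, r) = (4*B)/3 = 4*B/3)
I = 3705 (I = -3 + (21010 - 1*17302) = -3 + (21010 - 17302) = -3 + 3708 = 3705)
p = -226060/3 (p = 4 - (-4037)*4*(-2*(3 + 4))/3 = 4 - (-4037)*4*(-2*7)/3 = 4 - (-4037)*(4/3)*(-14) = 4 - (-4037)*(-56)/3 = 4 - 1*226072/3 = 4 - 226072/3 = -226060/3 ≈ -75353.)
I + p = 3705 - 226060/3 = -214945/3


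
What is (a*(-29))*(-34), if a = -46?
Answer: -45356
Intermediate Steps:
(a*(-29))*(-34) = -46*(-29)*(-34) = 1334*(-34) = -45356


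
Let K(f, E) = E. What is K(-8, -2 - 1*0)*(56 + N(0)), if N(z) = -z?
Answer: -112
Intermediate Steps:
K(-8, -2 - 1*0)*(56 + N(0)) = (-2 - 1*0)*(56 - 1*0) = (-2 + 0)*(56 + 0) = -2*56 = -112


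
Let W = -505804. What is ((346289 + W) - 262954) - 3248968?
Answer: -3671437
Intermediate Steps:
((346289 + W) - 262954) - 3248968 = ((346289 - 505804) - 262954) - 3248968 = (-159515 - 262954) - 3248968 = -422469 - 3248968 = -3671437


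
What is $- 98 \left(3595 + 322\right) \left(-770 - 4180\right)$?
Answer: $1900136700$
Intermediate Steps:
$- 98 \left(3595 + 322\right) \left(-770 - 4180\right) = - 98 \cdot 3917 \left(-4950\right) = \left(-98\right) \left(-19389150\right) = 1900136700$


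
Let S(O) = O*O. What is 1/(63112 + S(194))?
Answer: 1/100748 ≈ 9.9258e-6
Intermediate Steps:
S(O) = O**2
1/(63112 + S(194)) = 1/(63112 + 194**2) = 1/(63112 + 37636) = 1/100748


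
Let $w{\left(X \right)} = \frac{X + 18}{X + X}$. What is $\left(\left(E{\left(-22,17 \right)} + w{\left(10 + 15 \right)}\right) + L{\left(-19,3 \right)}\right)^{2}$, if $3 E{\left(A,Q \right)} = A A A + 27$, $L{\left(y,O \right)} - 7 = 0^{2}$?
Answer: $\frac{280763276641}{22500} \approx 1.2478 \cdot 10^{7}$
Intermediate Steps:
$L{\left(y,O \right)} = 7$ ($L{\left(y,O \right)} = 7 + 0^{2} = 7 + 0 = 7$)
$E{\left(A,Q \right)} = 9 + \frac{A^{3}}{3}$ ($E{\left(A,Q \right)} = \frac{A A A + 27}{3} = \frac{A^{2} A + 27}{3} = \frac{A^{3} + 27}{3} = \frac{27 + A^{3}}{3} = 9 + \frac{A^{3}}{3}$)
$w{\left(X \right)} = \frac{18 + X}{2 X}$
$\left(\left(E{\left(-22,17 \right)} + w{\left(10 + 15 \right)}\right) + L{\left(-19,3 \right)}\right)^{2} = \left(\left(\left(9 + \frac{\left(-22\right)^{3}}{3}\right) + \frac{18 + \left(10 + 15\right)}{2 \left(10 + 15\right)}\right) + 7\right)^{2} = \left(\left(\left(9 + \frac{1}{3} \left(-10648\right)\right) + \frac{18 + 25}{2 \cdot 25}\right) + 7\right)^{2} = \left(\left(\left(9 - \frac{10648}{3}\right) + \frac{1}{2} \cdot \frac{1}{25} \cdot 43\right) + 7\right)^{2} = \left(\left(- \frac{10621}{3} + \frac{43}{50}\right) + 7\right)^{2} = \left(- \frac{530921}{150} + 7\right)^{2} = \left(- \frac{529871}{150}\right)^{2} = \frac{280763276641}{22500}$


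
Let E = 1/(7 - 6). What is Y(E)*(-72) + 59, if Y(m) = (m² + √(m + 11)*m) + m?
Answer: -85 - 144*√3 ≈ -334.42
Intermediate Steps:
E = 1 (E = 1/1 = 1)
Y(m) = m + m² + m*√(11 + m) (Y(m) = (m² + √(11 + m)*m) + m = (m² + m*√(11 + m)) + m = m + m² + m*√(11 + m))
Y(E)*(-72) + 59 = (1*(1 + 1 + √(11 + 1)))*(-72) + 59 = (1*(1 + 1 + √12))*(-72) + 59 = (1*(1 + 1 + 2*√3))*(-72) + 59 = (1*(2 + 2*√3))*(-72) + 59 = (2 + 2*√3)*(-72) + 59 = (-144 - 144*√3) + 59 = -85 - 144*√3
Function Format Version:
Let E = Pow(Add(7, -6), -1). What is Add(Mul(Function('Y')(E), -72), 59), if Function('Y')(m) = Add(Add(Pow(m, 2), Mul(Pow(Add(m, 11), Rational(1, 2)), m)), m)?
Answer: Add(-85, Mul(-144, Pow(3, Rational(1, 2)))) ≈ -334.42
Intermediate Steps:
E = 1 (E = Pow(1, -1) = 1)
Function('Y')(m) = Add(m, Pow(m, 2), Mul(m, Pow(Add(11, m), Rational(1, 2)))) (Function('Y')(m) = Add(Add(Pow(m, 2), Mul(Pow(Add(11, m), Rational(1, 2)), m)), m) = Add(Add(Pow(m, 2), Mul(m, Pow(Add(11, m), Rational(1, 2)))), m) = Add(m, Pow(m, 2), Mul(m, Pow(Add(11, m), Rational(1, 2)))))
Add(Mul(Function('Y')(E), -72), 59) = Add(Mul(Mul(1, Add(1, 1, Pow(Add(11, 1), Rational(1, 2)))), -72), 59) = Add(Mul(Mul(1, Add(1, 1, Pow(12, Rational(1, 2)))), -72), 59) = Add(Mul(Mul(1, Add(1, 1, Mul(2, Pow(3, Rational(1, 2))))), -72), 59) = Add(Mul(Mul(1, Add(2, Mul(2, Pow(3, Rational(1, 2))))), -72), 59) = Add(Mul(Add(2, Mul(2, Pow(3, Rational(1, 2)))), -72), 59) = Add(Add(-144, Mul(-144, Pow(3, Rational(1, 2)))), 59) = Add(-85, Mul(-144, Pow(3, Rational(1, 2))))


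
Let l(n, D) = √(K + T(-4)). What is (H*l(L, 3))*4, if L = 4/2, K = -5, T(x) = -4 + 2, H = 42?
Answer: 168*I*√7 ≈ 444.49*I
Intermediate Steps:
T(x) = -2
L = 2 (L = 4*(½) = 2)
l(n, D) = I*√7 (l(n, D) = √(-5 - 2) = √(-7) = I*√7)
(H*l(L, 3))*4 = (42*(I*√7))*4 = (42*I*√7)*4 = 168*I*√7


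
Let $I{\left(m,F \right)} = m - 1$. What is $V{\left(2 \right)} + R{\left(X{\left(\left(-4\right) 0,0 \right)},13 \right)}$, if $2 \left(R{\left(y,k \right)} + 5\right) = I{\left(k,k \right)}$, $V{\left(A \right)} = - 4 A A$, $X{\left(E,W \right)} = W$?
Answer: $-15$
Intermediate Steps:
$I{\left(m,F \right)} = -1 + m$
$V{\left(A \right)} = - 4 A^{2}$
$R{\left(y,k \right)} = - \frac{11}{2} + \frac{k}{2}$ ($R{\left(y,k \right)} = -5 + \frac{-1 + k}{2} = -5 + \left(- \frac{1}{2} + \frac{k}{2}\right) = - \frac{11}{2} + \frac{k}{2}$)
$V{\left(2 \right)} + R{\left(X{\left(\left(-4\right) 0,0 \right)},13 \right)} = - 4 \cdot 2^{2} + \left(- \frac{11}{2} + \frac{1}{2} \cdot 13\right) = \left(-4\right) 4 + \left(- \frac{11}{2} + \frac{13}{2}\right) = -16 + 1 = -15$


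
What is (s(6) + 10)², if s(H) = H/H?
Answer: 121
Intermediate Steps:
s(H) = 1
(s(6) + 10)² = (1 + 10)² = 11² = 121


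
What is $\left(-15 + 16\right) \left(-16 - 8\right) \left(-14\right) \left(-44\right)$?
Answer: $-14784$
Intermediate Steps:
$\left(-15 + 16\right) \left(-16 - 8\right) \left(-14\right) \left(-44\right) = 1 \left(-24\right) \left(-14\right) \left(-44\right) = \left(-24\right) \left(-14\right) \left(-44\right) = 336 \left(-44\right) = -14784$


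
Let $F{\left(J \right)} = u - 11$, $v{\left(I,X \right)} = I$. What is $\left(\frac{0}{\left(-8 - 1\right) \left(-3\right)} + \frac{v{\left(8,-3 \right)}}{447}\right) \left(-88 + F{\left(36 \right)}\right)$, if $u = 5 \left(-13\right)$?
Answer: $- \frac{1312}{447} \approx -2.9351$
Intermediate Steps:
$u = -65$
$F{\left(J \right)} = -76$ ($F{\left(J \right)} = -65 - 11 = -76$)
$\left(\frac{0}{\left(-8 - 1\right) \left(-3\right)} + \frac{v{\left(8,-3 \right)}}{447}\right) \left(-88 + F{\left(36 \right)}\right) = \left(\frac{0}{\left(-8 - 1\right) \left(-3\right)} + \frac{8}{447}\right) \left(-88 - 76\right) = \left(\frac{0}{\left(-9\right) \left(-3\right)} + 8 \cdot \frac{1}{447}\right) \left(-164\right) = \left(\frac{0}{27} + \frac{8}{447}\right) \left(-164\right) = \left(0 \cdot \frac{1}{27} + \frac{8}{447}\right) \left(-164\right) = \left(0 + \frac{8}{447}\right) \left(-164\right) = \frac{8}{447} \left(-164\right) = - \frac{1312}{447}$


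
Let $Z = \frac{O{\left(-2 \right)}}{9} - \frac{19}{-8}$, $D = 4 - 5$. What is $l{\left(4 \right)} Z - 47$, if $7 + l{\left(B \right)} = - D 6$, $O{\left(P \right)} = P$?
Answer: $- \frac{3539}{72} \approx -49.153$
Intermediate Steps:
$D = -1$ ($D = 4 - 5 = -1$)
$Z = \frac{155}{72}$ ($Z = - \frac{2}{9} - \frac{19}{-8} = \left(-2\right) \frac{1}{9} - - \frac{19}{8} = - \frac{2}{9} + \frac{19}{8} = \frac{155}{72} \approx 2.1528$)
$l{\left(B \right)} = -1$ ($l{\left(B \right)} = -7 + \left(-1\right) \left(-1\right) 6 = -7 + 1 \cdot 6 = -7 + 6 = -1$)
$l{\left(4 \right)} Z - 47 = \left(-1\right) \frac{155}{72} - 47 = - \frac{155}{72} - 47 = - \frac{3539}{72}$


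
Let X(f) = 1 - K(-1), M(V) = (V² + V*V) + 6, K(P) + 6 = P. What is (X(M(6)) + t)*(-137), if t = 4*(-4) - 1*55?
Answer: 8631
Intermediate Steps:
K(P) = -6 + P
M(V) = 6 + 2*V² (M(V) = (V² + V²) + 6 = 2*V² + 6 = 6 + 2*V²)
X(f) = 8 (X(f) = 1 - (-6 - 1) = 1 - 1*(-7) = 1 + 7 = 8)
t = -71 (t = -16 - 55 = -71)
(X(M(6)) + t)*(-137) = (8 - 71)*(-137) = -63*(-137) = 8631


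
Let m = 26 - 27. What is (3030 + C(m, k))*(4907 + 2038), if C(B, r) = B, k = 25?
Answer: 21036405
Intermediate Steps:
m = -1
(3030 + C(m, k))*(4907 + 2038) = (3030 - 1)*(4907 + 2038) = 3029*6945 = 21036405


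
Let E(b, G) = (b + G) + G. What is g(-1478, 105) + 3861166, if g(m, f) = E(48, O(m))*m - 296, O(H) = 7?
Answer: 3769234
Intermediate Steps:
E(b, G) = b + 2*G (E(b, G) = (G + b) + G = b + 2*G)
g(m, f) = -296 + 62*m (g(m, f) = (48 + 2*7)*m - 296 = (48 + 14)*m - 296 = 62*m - 296 = -296 + 62*m)
g(-1478, 105) + 3861166 = (-296 + 62*(-1478)) + 3861166 = (-296 - 91636) + 3861166 = -91932 + 3861166 = 3769234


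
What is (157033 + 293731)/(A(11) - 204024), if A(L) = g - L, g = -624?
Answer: -450764/204659 ≈ -2.2025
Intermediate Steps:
A(L) = -624 - L
(157033 + 293731)/(A(11) - 204024) = (157033 + 293731)/((-624 - 1*11) - 204024) = 450764/((-624 - 11) - 204024) = 450764/(-635 - 204024) = 450764/(-204659) = 450764*(-1/204659) = -450764/204659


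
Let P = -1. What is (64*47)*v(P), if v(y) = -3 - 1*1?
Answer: -12032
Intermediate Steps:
v(y) = -4 (v(y) = -3 - 1 = -4)
(64*47)*v(P) = (64*47)*(-4) = 3008*(-4) = -12032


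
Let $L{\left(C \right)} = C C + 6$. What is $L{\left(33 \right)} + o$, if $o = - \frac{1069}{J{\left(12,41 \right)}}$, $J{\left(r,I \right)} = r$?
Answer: $\frac{12071}{12} \approx 1005.9$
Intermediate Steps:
$L{\left(C \right)} = 6 + C^{2}$ ($L{\left(C \right)} = C^{2} + 6 = 6 + C^{2}$)
$o = - \frac{1069}{12} \approx -89.083$
$L{\left(33 \right)} + o = \left(6 + 33^{2}\right) - \frac{1069}{12} = \left(6 + 1089\right) - \frac{1069}{12} = 1095 - \frac{1069}{12} = \frac{12071}{12}$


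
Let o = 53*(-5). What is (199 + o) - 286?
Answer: -352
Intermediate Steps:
o = -265
(199 + o) - 286 = (199 - 265) - 286 = -66 - 286 = -352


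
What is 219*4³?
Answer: 14016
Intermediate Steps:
219*4³ = 219*64 = 14016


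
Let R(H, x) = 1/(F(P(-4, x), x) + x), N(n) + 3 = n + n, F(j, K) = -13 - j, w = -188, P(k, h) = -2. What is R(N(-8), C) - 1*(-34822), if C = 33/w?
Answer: 73160834/2101 ≈ 34822.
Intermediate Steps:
N(n) = -3 + 2*n (N(n) = -3 + (n + n) = -3 + 2*n)
C = -33/188 (C = 33/(-188) = 33*(-1/188) = -33/188 ≈ -0.17553)
R(H, x) = 1/(-11 + x) (R(H, x) = 1/((-13 - 1*(-2)) + x) = 1/((-13 + 2) + x) = 1/(-11 + x))
R(N(-8), C) - 1*(-34822) = 1/(-11 - 33/188) - 1*(-34822) = 1/(-2101/188) + 34822 = -188/2101 + 34822 = 73160834/2101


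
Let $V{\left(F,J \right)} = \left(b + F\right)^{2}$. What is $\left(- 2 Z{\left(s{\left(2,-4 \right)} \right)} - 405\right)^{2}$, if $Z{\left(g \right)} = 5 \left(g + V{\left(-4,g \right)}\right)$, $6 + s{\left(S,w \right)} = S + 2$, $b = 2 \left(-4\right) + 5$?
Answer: $765625$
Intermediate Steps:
$b = -3$ ($b = -8 + 5 = -3$)
$s{\left(S,w \right)} = -4 + S$ ($s{\left(S,w \right)} = -6 + \left(S + 2\right) = -6 + \left(2 + S\right) = -4 + S$)
$V{\left(F,J \right)} = \left(-3 + F\right)^{2}$
$Z{\left(g \right)} = 245 + 5 g$ ($Z{\left(g \right)} = 5 \left(g + \left(-3 - 4\right)^{2}\right) = 5 \left(g + \left(-7\right)^{2}\right) = 5 \left(g + 49\right) = 5 \left(49 + g\right) = 245 + 5 g$)
$\left(- 2 Z{\left(s{\left(2,-4 \right)} \right)} - 405\right)^{2} = \left(- 2 \left(245 + 5 \left(-4 + 2\right)\right) - 405\right)^{2} = \left(- 2 \left(245 + 5 \left(-2\right)\right) - 405\right)^{2} = \left(- 2 \left(245 - 10\right) - 405\right)^{2} = \left(\left(-2\right) 235 - 405\right)^{2} = \left(-470 - 405\right)^{2} = \left(-875\right)^{2} = 765625$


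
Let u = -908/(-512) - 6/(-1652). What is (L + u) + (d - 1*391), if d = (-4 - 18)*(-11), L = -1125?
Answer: -67254793/52864 ≈ -1272.2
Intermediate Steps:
d = 242 (d = -22*(-11) = 242)
u = 93943/52864 (u = -908*(-1/512) - 6*(-1/1652) = 227/128 + 3/826 = 93943/52864 ≈ 1.7771)
(L + u) + (d - 1*391) = (-1125 + 93943/52864) + (242 - 1*391) = -59378057/52864 + (242 - 391) = -59378057/52864 - 149 = -67254793/52864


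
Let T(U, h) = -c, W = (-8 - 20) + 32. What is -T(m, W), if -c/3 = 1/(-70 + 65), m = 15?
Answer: 3/5 ≈ 0.60000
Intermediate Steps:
W = 4 (W = -28 + 32 = 4)
c = 3/5 (c = -3/(-70 + 65) = -3/(-5) = -3*(-1/5) = 3/5 ≈ 0.60000)
T(U, h) = -3/5 (T(U, h) = -1*3/5 = -3/5)
-T(m, W) = -1*(-3/5) = 3/5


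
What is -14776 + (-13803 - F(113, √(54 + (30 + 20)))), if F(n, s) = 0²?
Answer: -28579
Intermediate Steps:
F(n, s) = 0
-14776 + (-13803 - F(113, √(54 + (30 + 20)))) = -14776 + (-13803 - 1*0) = -14776 + (-13803 + 0) = -14776 - 13803 = -28579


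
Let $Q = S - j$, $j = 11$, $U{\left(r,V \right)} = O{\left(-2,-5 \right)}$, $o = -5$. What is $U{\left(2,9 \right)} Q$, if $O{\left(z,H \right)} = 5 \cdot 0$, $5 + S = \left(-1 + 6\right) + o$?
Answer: $0$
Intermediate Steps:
$S = -5$ ($S = -5 + \left(\left(-1 + 6\right) - 5\right) = -5 + \left(5 - 5\right) = -5 + 0 = -5$)
$O{\left(z,H \right)} = 0$
$U{\left(r,V \right)} = 0$
$Q = -16$ ($Q = -5 - 11 = -16$)
$U{\left(2,9 \right)} Q = 0 \left(-16\right) = 0$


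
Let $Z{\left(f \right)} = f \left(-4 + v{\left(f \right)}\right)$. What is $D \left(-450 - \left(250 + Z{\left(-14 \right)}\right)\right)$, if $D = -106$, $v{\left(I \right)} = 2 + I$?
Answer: $97944$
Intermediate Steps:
$Z{\left(f \right)} = f \left(-2 + f\right)$ ($Z{\left(f \right)} = f \left(-4 + \left(2 + f\right)\right) = f \left(-2 + f\right)$)
$D \left(-450 - \left(250 + Z{\left(-14 \right)}\right)\right) = - 106 \left(-450 - \left(250 - 14 \left(-2 - 14\right)\right)\right) = - 106 \left(-450 - \left(250 - -224\right)\right) = - 106 \left(-450 - 474\right) = \left(-106\right) \left(-924\right) = 97944$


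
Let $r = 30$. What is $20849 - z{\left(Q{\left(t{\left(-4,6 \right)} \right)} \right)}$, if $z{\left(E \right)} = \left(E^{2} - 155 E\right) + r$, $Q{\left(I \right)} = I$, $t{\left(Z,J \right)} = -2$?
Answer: $20505$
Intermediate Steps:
$z{\left(E \right)} = 30 + E^{2} - 155 E$ ($z{\left(E \right)} = \left(E^{2} - 155 E\right) + 30 = 30 + E^{2} - 155 E$)
$20849 - z{\left(Q{\left(t{\left(-4,6 \right)} \right)} \right)} = 20849 - \left(30 + \left(-2\right)^{2} - -310\right) = 20849 - \left(30 + 4 + 310\right) = 20849 - 344 = 20505$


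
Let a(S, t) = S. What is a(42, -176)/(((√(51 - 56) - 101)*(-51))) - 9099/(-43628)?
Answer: 117170335/540681804 + I*√5/12393 ≈ 0.21671 + 0.00018043*I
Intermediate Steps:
a(42, -176)/(((√(51 - 56) - 101)*(-51))) - 9099/(-43628) = 42/(((√(51 - 56) - 101)*(-51))) - 9099/(-43628) = 42/(((√(-5) - 101)*(-51))) - 9099*(-1/43628) = 42/(((I*√5 - 101)*(-51))) + 9099/43628 = 42/(((-101 + I*√5)*(-51))) + 9099/43628 = 42/(5151 - 51*I*√5) + 9099/43628 = 9099/43628 + 42/(5151 - 51*I*√5)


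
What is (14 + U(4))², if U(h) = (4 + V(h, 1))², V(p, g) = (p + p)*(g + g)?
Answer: 171396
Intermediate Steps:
V(p, g) = 4*g*p (V(p, g) = (2*p)*(2*g) = 4*g*p)
U(h) = (4 + 4*h)² (U(h) = (4 + 4*1*h)² = (4 + 4*h)²)
(14 + U(4))² = (14 + 16*(1 + 4)²)² = (14 + 16*5²)² = (14 + 16*25)² = (14 + 400)² = 414² = 171396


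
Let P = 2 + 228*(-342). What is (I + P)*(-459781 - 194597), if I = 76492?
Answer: 969788196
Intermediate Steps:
P = -77974 (P = 2 - 77976 = -77974)
(I + P)*(-459781 - 194597) = (76492 - 77974)*(-459781 - 194597) = -1482*(-654378) = 969788196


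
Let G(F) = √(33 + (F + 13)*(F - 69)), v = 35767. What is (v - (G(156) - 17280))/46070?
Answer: 53047/46070 - 2*√921/23035 ≈ 1.1488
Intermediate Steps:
G(F) = √(33 + (-69 + F)*(13 + F)) (G(F) = √(33 + (13 + F)*(-69 + F)) = √(33 + (-69 + F)*(13 + F)))
(v - (G(156) - 17280))/46070 = (35767 - (√(-864 + 156² - 56*156) - 17280))/46070 = (35767 - (√(-864 + 24336 - 8736) - 17280))*(1/46070) = (35767 - (√14736 - 17280))*(1/46070) = (35767 - (4*√921 - 17280))*(1/46070) = (35767 - (-17280 + 4*√921))*(1/46070) = (35767 + (17280 - 4*√921))*(1/46070) = (53047 - 4*√921)*(1/46070) = 53047/46070 - 2*√921/23035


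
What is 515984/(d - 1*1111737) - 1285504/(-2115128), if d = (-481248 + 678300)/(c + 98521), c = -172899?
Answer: 224311802341408/1561587135738747 ≈ 0.14364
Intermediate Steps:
d = -98526/37189 (d = (-481248 + 678300)/(-172899 + 98521) = 197052/(-74378) = 197052*(-1/74378) = -98526/37189 ≈ -2.6493)
515984/(d - 1*1111737) - 1285504/(-2115128) = 515984/(-98526/37189 - 1*1111737) - 1285504/(-2115128) = 515984/(-98526/37189 - 1111737) - 1285504*(-1/2115128) = 515984/(-41344485819/37189) + 160688/264391 = 515984*(-37189/41344485819) + 160688/264391 = -2741275568/5906355117 + 160688/264391 = 224311802341408/1561587135738747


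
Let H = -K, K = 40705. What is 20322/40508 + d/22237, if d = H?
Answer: -598488913/450388198 ≈ -1.3288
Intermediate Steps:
H = -40705 (H = -1*40705 = -40705)
d = -40705
20322/40508 + d/22237 = 20322/40508 - 40705/22237 = 20322*(1/40508) - 40705*1/22237 = 10161/20254 - 40705/22237 = -598488913/450388198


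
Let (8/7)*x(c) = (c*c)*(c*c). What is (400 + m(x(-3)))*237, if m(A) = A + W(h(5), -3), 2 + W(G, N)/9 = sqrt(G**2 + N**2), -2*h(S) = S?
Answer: 858651/8 + 2133*sqrt(61)/2 ≈ 1.1566e+5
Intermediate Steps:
h(S) = -S/2
x(c) = 7*c**4/8 (x(c) = 7*((c*c)*(c*c))/8 = 7*(c**2*c**2)/8 = 7*c**4/8)
W(G, N) = -18 + 9*sqrt(G**2 + N**2)
m(A) = -18 + A + 9*sqrt(61)/2 (m(A) = A + (-18 + 9*sqrt((-1/2*5)**2 + (-3)**2)) = A + (-18 + 9*sqrt((-5/2)**2 + 9)) = A + (-18 + 9*sqrt(25/4 + 9)) = A + (-18 + 9*sqrt(61/4)) = A + (-18 + 9*(sqrt(61)/2)) = A + (-18 + 9*sqrt(61)/2) = -18 + A + 9*sqrt(61)/2)
(400 + m(x(-3)))*237 = (400 + (-18 + (7/8)*(-3)**4 + 9*sqrt(61)/2))*237 = (400 + (-18 + (7/8)*81 + 9*sqrt(61)/2))*237 = (400 + (-18 + 567/8 + 9*sqrt(61)/2))*237 = (400 + (423/8 + 9*sqrt(61)/2))*237 = (3623/8 + 9*sqrt(61)/2)*237 = 858651/8 + 2133*sqrt(61)/2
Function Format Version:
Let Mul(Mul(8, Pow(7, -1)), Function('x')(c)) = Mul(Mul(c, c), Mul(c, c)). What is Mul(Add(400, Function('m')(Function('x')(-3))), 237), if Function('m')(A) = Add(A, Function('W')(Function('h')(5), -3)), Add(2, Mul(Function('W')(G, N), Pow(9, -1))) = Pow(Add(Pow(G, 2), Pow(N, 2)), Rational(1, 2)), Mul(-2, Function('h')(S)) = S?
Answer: Add(Rational(858651, 8), Mul(Rational(2133, 2), Pow(61, Rational(1, 2)))) ≈ 1.1566e+5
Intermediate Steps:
Function('h')(S) = Mul(Rational(-1, 2), S)
Function('x')(c) = Mul(Rational(7, 8), Pow(c, 4)) (Function('x')(c) = Mul(Rational(7, 8), Mul(Mul(c, c), Mul(c, c))) = Mul(Rational(7, 8), Mul(Pow(c, 2), Pow(c, 2))) = Mul(Rational(7, 8), Pow(c, 4)))
Function('W')(G, N) = Add(-18, Mul(9, Pow(Add(Pow(G, 2), Pow(N, 2)), Rational(1, 2))))
Function('m')(A) = Add(-18, A, Mul(Rational(9, 2), Pow(61, Rational(1, 2)))) (Function('m')(A) = Add(A, Add(-18, Mul(9, Pow(Add(Pow(Mul(Rational(-1, 2), 5), 2), Pow(-3, 2)), Rational(1, 2))))) = Add(A, Add(-18, Mul(9, Pow(Add(Pow(Rational(-5, 2), 2), 9), Rational(1, 2))))) = Add(A, Add(-18, Mul(9, Pow(Add(Rational(25, 4), 9), Rational(1, 2))))) = Add(A, Add(-18, Mul(9, Pow(Rational(61, 4), Rational(1, 2))))) = Add(A, Add(-18, Mul(9, Mul(Rational(1, 2), Pow(61, Rational(1, 2)))))) = Add(A, Add(-18, Mul(Rational(9, 2), Pow(61, Rational(1, 2))))) = Add(-18, A, Mul(Rational(9, 2), Pow(61, Rational(1, 2)))))
Mul(Add(400, Function('m')(Function('x')(-3))), 237) = Mul(Add(400, Add(-18, Mul(Rational(7, 8), Pow(-3, 4)), Mul(Rational(9, 2), Pow(61, Rational(1, 2))))), 237) = Mul(Add(400, Add(-18, Mul(Rational(7, 8), 81), Mul(Rational(9, 2), Pow(61, Rational(1, 2))))), 237) = Mul(Add(400, Add(-18, Rational(567, 8), Mul(Rational(9, 2), Pow(61, Rational(1, 2))))), 237) = Mul(Add(400, Add(Rational(423, 8), Mul(Rational(9, 2), Pow(61, Rational(1, 2))))), 237) = Mul(Add(Rational(3623, 8), Mul(Rational(9, 2), Pow(61, Rational(1, 2)))), 237) = Add(Rational(858651, 8), Mul(Rational(2133, 2), Pow(61, Rational(1, 2))))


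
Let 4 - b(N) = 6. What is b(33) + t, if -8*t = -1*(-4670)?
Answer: -2343/4 ≈ -585.75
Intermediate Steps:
b(N) = -2 (b(N) = 4 - 1*6 = 4 - 6 = -2)
t = -2335/4 (t = -(-1)*(-4670)/8 = -⅛*4670 = -2335/4 ≈ -583.75)
b(33) + t = -2 - 2335/4 = -2343/4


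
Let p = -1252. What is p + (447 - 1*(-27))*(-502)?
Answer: -239200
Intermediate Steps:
p + (447 - 1*(-27))*(-502) = -1252 + (447 - 1*(-27))*(-502) = -1252 + (447 + 27)*(-502) = -1252 + 474*(-502) = -1252 - 237948 = -239200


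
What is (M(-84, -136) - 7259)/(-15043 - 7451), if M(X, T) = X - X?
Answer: 7259/22494 ≈ 0.32271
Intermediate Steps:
M(X, T) = 0
(M(-84, -136) - 7259)/(-15043 - 7451) = (0 - 7259)/(-15043 - 7451) = -7259/(-22494) = -7259*(-1/22494) = 7259/22494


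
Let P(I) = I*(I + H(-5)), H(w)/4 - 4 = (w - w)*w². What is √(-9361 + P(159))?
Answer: 4*√1154 ≈ 135.88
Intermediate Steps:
H(w) = 16 (H(w) = 16 + 4*((w - w)*w²) = 16 + 4*(0*w²) = 16 + 4*0 = 16 + 0 = 16)
P(I) = I*(16 + I) (P(I) = I*(I + 16) = I*(16 + I))
√(-9361 + P(159)) = √(-9361 + 159*(16 + 159)) = √(-9361 + 159*175) = √(-9361 + 27825) = √18464 = 4*√1154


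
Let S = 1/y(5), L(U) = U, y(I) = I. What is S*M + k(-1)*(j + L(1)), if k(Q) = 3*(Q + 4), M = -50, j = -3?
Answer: -28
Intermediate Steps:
S = ⅕ (S = 1/5 = ⅕ ≈ 0.20000)
k(Q) = 12 + 3*Q (k(Q) = 3*(4 + Q) = 12 + 3*Q)
S*M + k(-1)*(j + L(1)) = (⅕)*(-50) + (12 + 3*(-1))*(-3 + 1) = -10 + (12 - 3)*(-2) = -10 + 9*(-2) = -10 - 18 = -28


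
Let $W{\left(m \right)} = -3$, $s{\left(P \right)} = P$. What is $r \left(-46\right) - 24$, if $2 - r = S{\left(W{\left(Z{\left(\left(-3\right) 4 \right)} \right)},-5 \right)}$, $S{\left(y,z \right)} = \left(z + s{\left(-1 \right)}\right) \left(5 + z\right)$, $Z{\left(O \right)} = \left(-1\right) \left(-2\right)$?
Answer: $-116$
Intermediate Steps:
$Z{\left(O \right)} = 2$
$S{\left(y,z \right)} = \left(-1 + z\right) \left(5 + z\right)$ ($S{\left(y,z \right)} = \left(z - 1\right) \left(5 + z\right) = \left(-1 + z\right) \left(5 + z\right)$)
$r = 2$ ($r = 2 - \left(-5 + \left(-5\right)^{2} + 4 \left(-5\right)\right) = 2 - \left(-5 + 25 - 20\right) = 2 - 0 = 2 + 0 = 2$)
$r \left(-46\right) - 24 = 2 \left(-46\right) - 24 = -92 - 24 = -116$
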